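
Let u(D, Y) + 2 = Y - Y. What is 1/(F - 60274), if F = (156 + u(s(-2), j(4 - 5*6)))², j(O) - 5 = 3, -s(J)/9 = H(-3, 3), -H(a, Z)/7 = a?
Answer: -1/36558 ≈ -2.7354e-5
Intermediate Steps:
H(a, Z) = -7*a
s(J) = -189 (s(J) = -(-63)*(-3) = -9*21 = -189)
j(O) = 8 (j(O) = 5 + 3 = 8)
u(D, Y) = -2 (u(D, Y) = -2 + (Y - Y) = -2 + 0 = -2)
F = 23716 (F = (156 - 2)² = 154² = 23716)
1/(F - 60274) = 1/(23716 - 60274) = 1/(-36558) = -1/36558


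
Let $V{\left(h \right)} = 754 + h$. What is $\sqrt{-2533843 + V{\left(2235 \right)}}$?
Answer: $3 i \sqrt{281206} \approx 1590.9 i$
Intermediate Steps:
$\sqrt{-2533843 + V{\left(2235 \right)}} = \sqrt{-2533843 + \left(754 + 2235\right)} = \sqrt{-2533843 + 2989} = \sqrt{-2530854} = 3 i \sqrt{281206}$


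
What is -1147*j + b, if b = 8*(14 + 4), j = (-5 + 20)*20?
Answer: -343956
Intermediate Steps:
j = 300 (j = 15*20 = 300)
b = 144 (b = 8*18 = 144)
-1147*j + b = -1147*300 + 144 = -344100 + 144 = -343956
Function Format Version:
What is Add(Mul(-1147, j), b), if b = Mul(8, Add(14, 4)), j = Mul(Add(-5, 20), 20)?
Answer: -343956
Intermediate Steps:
j = 300 (j = Mul(15, 20) = 300)
b = 144 (b = Mul(8, 18) = 144)
Add(Mul(-1147, j), b) = Add(Mul(-1147, 300), 144) = Add(-344100, 144) = -343956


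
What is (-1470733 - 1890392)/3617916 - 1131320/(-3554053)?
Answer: -2617531886835/4286088404516 ≈ -0.61070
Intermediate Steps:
(-1470733 - 1890392)/3617916 - 1131320/(-3554053) = -3361125*1/3617916 - 1131320*(-1/3554053) = -1120375/1205972 + 1131320/3554053 = -2617531886835/4286088404516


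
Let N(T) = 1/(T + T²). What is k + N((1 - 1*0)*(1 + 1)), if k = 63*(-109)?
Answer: -41201/6 ≈ -6866.8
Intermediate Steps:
k = -6867
k + N((1 - 1*0)*(1 + 1)) = -6867 + 1/((((1 - 1*0)*(1 + 1)))*(1 + (1 - 1*0)*(1 + 1))) = -6867 + 1/((((1 + 0)*2))*(1 + (1 + 0)*2)) = -6867 + 1/(((1*2))*(1 + 1*2)) = -6867 + 1/(2*(1 + 2)) = -6867 + (½)/3 = -6867 + (½)*(⅓) = -6867 + ⅙ = -41201/6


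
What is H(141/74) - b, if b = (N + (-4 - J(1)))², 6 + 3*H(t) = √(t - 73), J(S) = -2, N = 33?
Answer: -963 + I*√389314/222 ≈ -963.0 + 2.8106*I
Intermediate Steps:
H(t) = -2 + √(-73 + t)/3 (H(t) = -2 + √(t - 73)/3 = -2 + √(-73 + t)/3)
b = 961 (b = (33 + (-4 - 1*(-2)))² = (33 + (-4 + 2))² = (33 - 2)² = 31² = 961)
H(141/74) - b = (-2 + √(-73 + 141/74)/3) - 1*961 = (-2 + √(-73 + 141*(1/74))/3) - 961 = (-2 + √(-73 + 141/74)/3) - 961 = (-2 + √(-5261/74)/3) - 961 = (-2 + (I*√389314/74)/3) - 961 = (-2 + I*√389314/222) - 961 = -963 + I*√389314/222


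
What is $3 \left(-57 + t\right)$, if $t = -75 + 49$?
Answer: $-249$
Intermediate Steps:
$t = -26$
$3 \left(-57 + t\right) = 3 \left(-57 - 26\right) = 3 \left(-83\right) = -249$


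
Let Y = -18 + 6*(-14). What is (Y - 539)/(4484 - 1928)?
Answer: -641/2556 ≈ -0.25078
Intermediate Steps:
Y = -102 (Y = -18 - 84 = -102)
(Y - 539)/(4484 - 1928) = (-102 - 539)/(4484 - 1928) = -641/2556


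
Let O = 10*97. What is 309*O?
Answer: 299730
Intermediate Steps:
O = 970
309*O = 309*970 = 299730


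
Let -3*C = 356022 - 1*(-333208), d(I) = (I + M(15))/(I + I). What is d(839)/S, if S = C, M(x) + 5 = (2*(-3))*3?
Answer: -612/289131985 ≈ -2.1167e-6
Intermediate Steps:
M(x) = -23 (M(x) = -5 + (2*(-3))*3 = -5 - 6*3 = -5 - 18 = -23)
d(I) = (-23 + I)/(2*I) (d(I) = (I - 23)/(I + I) = (-23 + I)/((2*I)) = (-23 + I)*(1/(2*I)) = (-23 + I)/(2*I))
C = -689230/3 (C = -(356022 - 1*(-333208))/3 = -(356022 + 333208)/3 = -⅓*689230 = -689230/3 ≈ -2.2974e+5)
S = -689230/3 ≈ -2.2974e+5
d(839)/S = ((½)*(-23 + 839)/839)/(-689230/3) = ((½)*(1/839)*816)*(-3/689230) = (408/839)*(-3/689230) = -612/289131985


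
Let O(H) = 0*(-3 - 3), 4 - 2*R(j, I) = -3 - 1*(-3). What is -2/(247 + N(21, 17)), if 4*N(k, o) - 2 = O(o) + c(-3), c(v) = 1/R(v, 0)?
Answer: -16/1981 ≈ -0.0080767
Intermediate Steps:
R(j, I) = 2 (R(j, I) = 2 - (-3 - 1*(-3))/2 = 2 - (-3 + 3)/2 = 2 - ½*0 = 2 + 0 = 2)
c(v) = ½ (c(v) = 1/2 = ½)
O(H) = 0 (O(H) = 0*(-6) = 0)
N(k, o) = 5/8 (N(k, o) = ½ + (0 + ½)/4 = ½ + (¼)*(½) = ½ + ⅛ = 5/8)
-2/(247 + N(21, 17)) = -2/(247 + 5/8) = -2/(1981/8) = (8/1981)*(-2) = -16/1981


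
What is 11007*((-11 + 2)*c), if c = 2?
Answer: -198126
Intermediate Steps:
11007*((-11 + 2)*c) = 11007*((-11 + 2)*2) = 11007*(-9*2) = 11007*(-18) = -198126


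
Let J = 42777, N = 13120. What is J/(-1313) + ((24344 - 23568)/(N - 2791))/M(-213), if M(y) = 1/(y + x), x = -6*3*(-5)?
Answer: -189055619/4520659 ≈ -41.820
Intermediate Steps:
x = 90 (x = -18*(-5) = 90)
M(y) = 1/(90 + y) (M(y) = 1/(y + 90) = 1/(90 + y))
J/(-1313) + ((24344 - 23568)/(N - 2791))/M(-213) = 42777/(-1313) + ((24344 - 23568)/(13120 - 2791))/(1/(90 - 213)) = 42777*(-1/1313) + (776/10329)/(1/(-123)) = -42777/1313 + (776*(1/10329))/(-1/123) = -42777/1313 + (776/10329)*(-123) = -42777/1313 - 31816/3443 = -189055619/4520659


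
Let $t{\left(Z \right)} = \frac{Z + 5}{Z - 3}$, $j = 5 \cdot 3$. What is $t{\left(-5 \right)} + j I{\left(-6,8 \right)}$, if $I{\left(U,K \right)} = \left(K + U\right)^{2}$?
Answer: $60$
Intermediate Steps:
$j = 15$
$t{\left(Z \right)} = \frac{5 + Z}{-3 + Z}$
$t{\left(-5 \right)} + j I{\left(-6,8 \right)} = \frac{5 - 5}{-3 - 5} + 15 \left(8 - 6\right)^{2} = \frac{1}{-8} \cdot 0 + 15 \cdot 2^{2} = \left(- \frac{1}{8}\right) 0 + 15 \cdot 4 = 0 + 60 = 60$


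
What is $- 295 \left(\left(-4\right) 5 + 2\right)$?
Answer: $5310$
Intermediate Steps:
$- 295 \left(\left(-4\right) 5 + 2\right) = - 295 \left(-20 + 2\right) = \left(-295\right) \left(-18\right) = 5310$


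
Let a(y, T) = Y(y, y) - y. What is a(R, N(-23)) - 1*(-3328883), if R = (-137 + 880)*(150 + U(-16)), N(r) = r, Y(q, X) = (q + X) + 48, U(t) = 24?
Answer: 3458213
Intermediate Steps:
Y(q, X) = 48 + X + q (Y(q, X) = (X + q) + 48 = 48 + X + q)
R = 129282 (R = (-137 + 880)*(150 + 24) = 743*174 = 129282)
a(y, T) = 48 + y (a(y, T) = (48 + y + y) - y = (48 + 2*y) - y = 48 + y)
a(R, N(-23)) - 1*(-3328883) = (48 + 129282) - 1*(-3328883) = 129330 + 3328883 = 3458213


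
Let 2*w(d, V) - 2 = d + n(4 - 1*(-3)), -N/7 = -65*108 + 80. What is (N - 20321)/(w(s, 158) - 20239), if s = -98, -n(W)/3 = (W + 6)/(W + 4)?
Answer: -621698/446353 ≈ -1.3928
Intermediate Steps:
n(W) = -3*(6 + W)/(4 + W) (n(W) = -3*(W + 6)/(W + 4) = -3*(6 + W)/(4 + W))
N = 48580 (N = -7*(-65*108 + 80) = -7*(-7020 + 80) = -7*(-6940) = 48580)
w(d, V) = -17/22 + d/2 (w(d, V) = 1 + (d + 3*(-6 - (4 - 1*(-3)))/(4 + (4 - 1*(-3))))/2 = 1 + (d + 3*(-6 - (4 + 3))/(4 + (4 + 3)))/2 = 1 + (d + 3*(-6 - 1*7)/(4 + 7))/2 = 1 + (d + 3*(-6 - 7)/11)/2 = 1 + (d + 3*(1/11)*(-13))/2 = 1 + (d - 39/11)/2 = 1 + (-39/11 + d)/2 = 1 + (-39/22 + d/2) = -17/22 + d/2)
(N - 20321)/(w(s, 158) - 20239) = (48580 - 20321)/((-17/22 + (½)*(-98)) - 20239) = 28259/((-17/22 - 49) - 20239) = 28259/(-1095/22 - 20239) = 28259/(-446353/22) = 28259*(-22/446353) = -621698/446353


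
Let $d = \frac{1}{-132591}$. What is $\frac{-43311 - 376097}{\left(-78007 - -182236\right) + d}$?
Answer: $- \frac{27804863064}{6909913669} \approx -4.0239$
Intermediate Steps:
$d = - \frac{1}{132591} \approx -7.542 \cdot 10^{-6}$
$\frac{-43311 - 376097}{\left(-78007 - -182236\right) + d} = \frac{-43311 - 376097}{\left(-78007 - -182236\right) - \frac{1}{132591}} = - \frac{419408}{\left(-78007 + 182236\right) - \frac{1}{132591}} = - \frac{419408}{104229 - \frac{1}{132591}} = - \frac{419408}{\frac{13819827338}{132591}} = \left(-419408\right) \frac{132591}{13819827338} = - \frac{27804863064}{6909913669}$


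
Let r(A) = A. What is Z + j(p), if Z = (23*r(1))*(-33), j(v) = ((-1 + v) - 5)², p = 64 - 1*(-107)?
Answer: 26466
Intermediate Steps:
p = 171 (p = 64 + 107 = 171)
j(v) = (-6 + v)²
Z = -759 (Z = (23*1)*(-33) = 23*(-33) = -759)
Z + j(p) = -759 + (-6 + 171)² = -759 + 165² = -759 + 27225 = 26466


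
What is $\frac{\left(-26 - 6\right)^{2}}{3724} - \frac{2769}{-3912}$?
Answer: $\frac{1193137}{1214024} \approx 0.98279$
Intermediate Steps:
$\frac{\left(-26 - 6\right)^{2}}{3724} - \frac{2769}{-3912} = \left(-32\right)^{2} \cdot \frac{1}{3724} - - \frac{923}{1304} = 1024 \cdot \frac{1}{3724} + \frac{923}{1304} = \frac{256}{931} + \frac{923}{1304} = \frac{1193137}{1214024}$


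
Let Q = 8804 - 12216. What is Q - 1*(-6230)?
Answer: 2818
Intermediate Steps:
Q = -3412
Q - 1*(-6230) = -3412 - 1*(-6230) = -3412 + 6230 = 2818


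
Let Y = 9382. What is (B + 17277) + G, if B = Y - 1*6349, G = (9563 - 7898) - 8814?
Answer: 13161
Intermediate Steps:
G = -7149 (G = 1665 - 8814 = -7149)
B = 3033 (B = 9382 - 1*6349 = 9382 - 6349 = 3033)
(B + 17277) + G = (3033 + 17277) - 7149 = 20310 - 7149 = 13161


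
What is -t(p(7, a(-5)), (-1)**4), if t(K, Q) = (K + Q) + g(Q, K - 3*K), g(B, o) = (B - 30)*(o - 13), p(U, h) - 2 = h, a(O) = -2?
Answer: -378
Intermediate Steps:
p(U, h) = 2 + h
g(B, o) = (-30 + B)*(-13 + o)
t(K, Q) = 390 - 12*Q + 61*K - 2*K*Q (t(K, Q) = (K + Q) + (390 - 30*(K - 3*K) - 13*Q + Q*(K - 3*K)) = (K + Q) + (390 - (-60)*K - 13*Q + Q*(-2*K)) = (K + Q) + (390 + 60*K - 13*Q - 2*K*Q) = (K + Q) + (390 - 13*Q + 60*K - 2*K*Q) = 390 - 12*Q + 61*K - 2*K*Q)
-t(p(7, a(-5)), (-1)**4) = -(390 - 12*(-1)**4 + 61*(2 - 2) - 2*(2 - 2)*(-1)**4) = -(390 - 12*1 + 61*0 - 2*0*1) = -(390 - 12 + 0 + 0) = -1*378 = -378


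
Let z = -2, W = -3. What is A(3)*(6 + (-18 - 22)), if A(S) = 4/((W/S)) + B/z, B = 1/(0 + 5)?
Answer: 697/5 ≈ 139.40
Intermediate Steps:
B = ⅕ (B = 1/5 = ⅕ ≈ 0.20000)
A(S) = -⅒ - 4*S/3 (A(S) = 4/((-3/S)) + (⅕)/(-2) = 4*(-S/3) + (⅕)*(-½) = -4*S/3 - ⅒ = -⅒ - 4*S/3)
A(3)*(6 + (-18 - 22)) = (-⅒ - 4/3*3)*(6 + (-18 - 22)) = (-⅒ - 4)*(6 - 40) = -41/10*(-34) = 697/5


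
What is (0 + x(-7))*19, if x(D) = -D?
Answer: 133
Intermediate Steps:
(0 + x(-7))*19 = (0 - 1*(-7))*19 = (0 + 7)*19 = 7*19 = 133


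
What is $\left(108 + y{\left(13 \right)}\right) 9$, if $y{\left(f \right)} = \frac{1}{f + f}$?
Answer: $\frac{25281}{26} \approx 972.35$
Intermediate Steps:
$y{\left(f \right)} = \frac{1}{2 f}$
$\left(108 + y{\left(13 \right)}\right) 9 = \left(108 + \frac{1}{2 \cdot 13}\right) 9 = \left(108 + \frac{1}{2} \cdot \frac{1}{13}\right) 9 = \left(108 + \frac{1}{26}\right) 9 = \frac{2809}{26} \cdot 9 = \frac{25281}{26}$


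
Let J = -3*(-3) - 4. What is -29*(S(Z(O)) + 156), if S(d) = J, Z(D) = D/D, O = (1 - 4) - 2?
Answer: -4669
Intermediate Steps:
J = 5 (J = 9 - 4 = 5)
O = -5 (O = -3 - 2 = -5)
Z(D) = 1
S(d) = 5
-29*(S(Z(O)) + 156) = -29*(5 + 156) = -29*161 = -4669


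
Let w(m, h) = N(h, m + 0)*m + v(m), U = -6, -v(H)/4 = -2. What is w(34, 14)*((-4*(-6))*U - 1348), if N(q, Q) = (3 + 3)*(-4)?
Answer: 1205536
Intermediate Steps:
v(H) = 8 (v(H) = -4*(-2) = 8)
N(q, Q) = -24 (N(q, Q) = 6*(-4) = -24)
w(m, h) = 8 - 24*m (w(m, h) = -24*m + 8 = 8 - 24*m)
w(34, 14)*((-4*(-6))*U - 1348) = (8 - 24*34)*(-4*(-6)*(-6) - 1348) = (8 - 816)*(24*(-6) - 1348) = -808*(-144 - 1348) = -808*(-1492) = 1205536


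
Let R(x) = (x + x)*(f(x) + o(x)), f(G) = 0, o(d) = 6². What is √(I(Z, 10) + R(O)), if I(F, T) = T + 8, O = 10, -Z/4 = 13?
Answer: 3*√82 ≈ 27.166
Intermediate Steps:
Z = -52 (Z = -4*13 = -52)
o(d) = 36
I(F, T) = 8 + T
R(x) = 72*x (R(x) = (x + x)*(0 + 36) = (2*x)*36 = 72*x)
√(I(Z, 10) + R(O)) = √((8 + 10) + 72*10) = √(18 + 720) = √738 = 3*√82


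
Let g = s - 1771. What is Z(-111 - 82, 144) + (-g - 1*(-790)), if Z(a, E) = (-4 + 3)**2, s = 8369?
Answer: -5807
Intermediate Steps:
g = 6598 (g = 8369 - 1771 = 6598)
Z(a, E) = 1 (Z(a, E) = (-1)**2 = 1)
Z(-111 - 82, 144) + (-g - 1*(-790)) = 1 + (-1*6598 - 1*(-790)) = 1 + (-6598 + 790) = 1 - 5808 = -5807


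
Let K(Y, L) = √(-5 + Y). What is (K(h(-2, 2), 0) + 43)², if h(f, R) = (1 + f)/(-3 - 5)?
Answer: (172 + I*√78)²/16 ≈ 1844.1 + 189.88*I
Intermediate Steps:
h(f, R) = -⅛ - f/8 (h(f, R) = (1 + f)/(-8) = (1 + f)*(-⅛) = -⅛ - f/8)
(K(h(-2, 2), 0) + 43)² = (√(-5 + (-⅛ - ⅛*(-2))) + 43)² = (√(-5 + (-⅛ + ¼)) + 43)² = (√(-5 + ⅛) + 43)² = (√(-39/8) + 43)² = (I*√78/4 + 43)² = (43 + I*√78/4)²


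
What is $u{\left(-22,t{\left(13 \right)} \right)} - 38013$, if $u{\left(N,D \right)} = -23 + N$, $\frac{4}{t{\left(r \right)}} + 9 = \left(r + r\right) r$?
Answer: $-38058$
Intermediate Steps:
$t{\left(r \right)} = \frac{4}{-9 + 2 r^{2}}$ ($t{\left(r \right)} = \frac{4}{-9 + \left(r + r\right) r} = \frac{4}{-9 + 2 r r} = \frac{4}{-9 + 2 r^{2}}$)
$u{\left(-22,t{\left(13 \right)} \right)} - 38013 = \left(-23 - 22\right) - 38013 = -45 - 38013 = -38058$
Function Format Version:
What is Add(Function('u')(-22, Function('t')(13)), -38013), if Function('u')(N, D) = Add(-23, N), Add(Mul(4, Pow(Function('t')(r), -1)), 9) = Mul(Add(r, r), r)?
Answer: -38058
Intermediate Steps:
Function('t')(r) = Mul(4, Pow(Add(-9, Mul(2, Pow(r, 2))), -1)) (Function('t')(r) = Mul(4, Pow(Add(-9, Mul(Add(r, r), r)), -1)) = Mul(4, Pow(Add(-9, Mul(Mul(2, r), r)), -1)) = Mul(4, Pow(Add(-9, Mul(2, Pow(r, 2))), -1)))
Add(Function('u')(-22, Function('t')(13)), -38013) = Add(Add(-23, -22), -38013) = Add(-45, -38013) = -38058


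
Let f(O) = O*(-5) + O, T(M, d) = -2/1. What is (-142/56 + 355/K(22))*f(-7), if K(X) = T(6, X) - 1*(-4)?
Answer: 4899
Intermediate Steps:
T(M, d) = -2 (T(M, d) = -2*1 = -2)
f(O) = -4*O (f(O) = -5*O + O = -4*O)
K(X) = 2 (K(X) = -2 - 1*(-4) = -2 + 4 = 2)
(-142/56 + 355/K(22))*f(-7) = (-142/56 + 355/2)*(-4*(-7)) = (-142*1/56 + 355*(½))*28 = (-71/28 + 355/2)*28 = (4899/28)*28 = 4899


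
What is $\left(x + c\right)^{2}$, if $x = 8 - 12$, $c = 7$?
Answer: $9$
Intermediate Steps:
$x = -4$
$\left(x + c\right)^{2} = \left(-4 + 7\right)^{2} = 3^{2} = 9$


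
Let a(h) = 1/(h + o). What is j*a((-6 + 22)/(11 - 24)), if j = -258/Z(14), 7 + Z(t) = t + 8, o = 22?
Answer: -559/675 ≈ -0.82815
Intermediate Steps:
Z(t) = 1 + t (Z(t) = -7 + (t + 8) = -7 + (8 + t) = 1 + t)
j = -86/5 (j = -258/(1 + 14) = -258/15 = -258*1/15 = -86/5 ≈ -17.200)
a(h) = 1/(22 + h) (a(h) = 1/(h + 22) = 1/(22 + h))
j*a((-6 + 22)/(11 - 24)) = -86/(5*(22 + (-6 + 22)/(11 - 24))) = -86/(5*(22 + 16/(-13))) = -86/(5*(22 + 16*(-1/13))) = -86/(5*(22 - 16/13)) = -86/(5*270/13) = -86/5*13/270 = -559/675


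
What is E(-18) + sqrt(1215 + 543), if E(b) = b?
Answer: -18 + sqrt(1758) ≈ 23.928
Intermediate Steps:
E(-18) + sqrt(1215 + 543) = -18 + sqrt(1215 + 543) = -18 + sqrt(1758)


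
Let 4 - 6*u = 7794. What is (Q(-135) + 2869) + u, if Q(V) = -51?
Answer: 4559/3 ≈ 1519.7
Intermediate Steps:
u = -3895/3 (u = ⅔ - ⅙*7794 = ⅔ - 1299 = -3895/3 ≈ -1298.3)
(Q(-135) + 2869) + u = (-51 + 2869) - 3895/3 = 2818 - 3895/3 = 4559/3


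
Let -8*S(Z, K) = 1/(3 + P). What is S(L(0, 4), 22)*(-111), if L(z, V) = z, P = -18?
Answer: -37/40 ≈ -0.92500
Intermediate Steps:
S(Z, K) = 1/120 (S(Z, K) = -1/(8*(3 - 18)) = -1/8/(-15) = -1/8*(-1/15) = 1/120)
S(L(0, 4), 22)*(-111) = (1/120)*(-111) = -37/40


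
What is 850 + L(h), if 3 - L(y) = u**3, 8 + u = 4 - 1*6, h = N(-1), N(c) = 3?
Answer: 1853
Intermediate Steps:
h = 3
u = -10 (u = -8 + (4 - 1*6) = -8 + (4 - 6) = -8 - 2 = -10)
L(y) = 1003 (L(y) = 3 - 1*(-10)**3 = 3 - 1*(-1000) = 3 + 1000 = 1003)
850 + L(h) = 850 + 1003 = 1853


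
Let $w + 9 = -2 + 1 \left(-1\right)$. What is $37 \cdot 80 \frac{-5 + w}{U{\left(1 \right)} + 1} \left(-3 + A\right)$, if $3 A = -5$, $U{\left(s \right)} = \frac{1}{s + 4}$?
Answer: $\frac{1761200}{9} \approx 1.9569 \cdot 10^{5}$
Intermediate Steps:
$U{\left(s \right)} = \frac{1}{4 + s}$
$A = - \frac{5}{3}$ ($A = \frac{1}{3} \left(-5\right) = - \frac{5}{3} \approx -1.6667$)
$w = -12$ ($w = -9 + \left(-2 + 1 \left(-1\right)\right) = -9 - 3 = -12$)
$37 \cdot 80 \frac{-5 + w}{U{\left(1 \right)} + 1} \left(-3 + A\right) = 37 \cdot 80 \frac{-5 - 12}{\frac{1}{4 + 1} + 1} \left(-3 - \frac{5}{3}\right) = 2960 - \frac{17}{\frac{1}{5} + 1} \left(- \frac{14}{3}\right) = 2960 - \frac{17}{\frac{6}{5}} \left(- \frac{14}{3}\right) = 2960 \left(-17\right) \frac{5}{6} \left(- \frac{14}{3}\right) = 2960 \left(\left(- \frac{85}{6}\right) \left(- \frac{14}{3}\right)\right) = 2960 \cdot \frac{595}{9} = \frac{1761200}{9}$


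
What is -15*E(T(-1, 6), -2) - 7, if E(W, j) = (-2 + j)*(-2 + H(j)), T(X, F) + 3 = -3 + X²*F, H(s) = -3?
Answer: -307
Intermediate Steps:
T(X, F) = -6 + F*X² (T(X, F) = -3 + (-3 + X²*F) = -3 + (-3 + F*X²) = -6 + F*X²)
E(W, j) = 10 - 5*j (E(W, j) = (-2 + j)*(-2 - 3) = (-2 + j)*(-5) = 10 - 5*j)
-15*E(T(-1, 6), -2) - 7 = -15*(10 - 5*(-2)) - 7 = -15*(10 + 10) - 7 = -15*20 - 7 = -300 - 7 = -307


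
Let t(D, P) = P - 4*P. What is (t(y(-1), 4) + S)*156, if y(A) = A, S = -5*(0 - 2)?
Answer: -312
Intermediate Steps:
S = 10 (S = -5*(-2) = 10)
t(D, P) = -3*P
(t(y(-1), 4) + S)*156 = (-3*4 + 10)*156 = (-12 + 10)*156 = -2*156 = -312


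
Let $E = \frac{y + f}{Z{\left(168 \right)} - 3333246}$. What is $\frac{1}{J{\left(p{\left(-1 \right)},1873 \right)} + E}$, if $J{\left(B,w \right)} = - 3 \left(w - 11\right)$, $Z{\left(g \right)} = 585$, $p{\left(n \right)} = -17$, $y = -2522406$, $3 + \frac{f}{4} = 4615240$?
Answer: $- \frac{3332661}{18632182888} \approx -0.00017887$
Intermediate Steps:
$f = 18460948$ ($f = -12 + 4 \cdot 4615240 = -12 + 18460960 = 18460948$)
$J{\left(B,w \right)} = 33 - 3 w$ ($J{\left(B,w \right)} = - 3 \left(-11 + w\right) = 33 - 3 w$)
$E = - \frac{15938542}{3332661}$ ($E = \frac{-2522406 + 18460948}{585 - 3333246} = \frac{15938542}{-3332661} = 15938542 \left(- \frac{1}{3332661}\right) = - \frac{15938542}{3332661} \approx -4.7825$)
$\frac{1}{J{\left(p{\left(-1 \right)},1873 \right)} + E} = \frac{1}{\left(33 - 5619\right) - \frac{15938542}{3332661}} = \frac{1}{-5586 - \frac{15938542}{3332661}} = \frac{1}{- \frac{18632182888}{3332661}} = - \frac{3332661}{18632182888}$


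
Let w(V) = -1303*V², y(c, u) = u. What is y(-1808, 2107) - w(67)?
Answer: 5851274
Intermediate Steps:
y(-1808, 2107) - w(67) = 2107 - (-1303)*67² = 2107 - (-1303)*4489 = 2107 - 1*(-5849167) = 2107 + 5849167 = 5851274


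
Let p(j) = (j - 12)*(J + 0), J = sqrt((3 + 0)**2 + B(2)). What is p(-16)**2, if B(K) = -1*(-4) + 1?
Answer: 10976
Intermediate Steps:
B(K) = 5 (B(K) = 4 + 1 = 5)
J = sqrt(14) (J = sqrt((3 + 0)**2 + 5) = sqrt(3**2 + 5) = sqrt(9 + 5) = sqrt(14) ≈ 3.7417)
p(j) = sqrt(14)*(-12 + j) (p(j) = (j - 12)*(sqrt(14) + 0) = (-12 + j)*sqrt(14) = sqrt(14)*(-12 + j))
p(-16)**2 = (sqrt(14)*(-12 - 16))**2 = (sqrt(14)*(-28))**2 = (-28*sqrt(14))**2 = 10976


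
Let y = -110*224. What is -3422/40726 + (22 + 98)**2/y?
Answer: -149726/223993 ≈ -0.66844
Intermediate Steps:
y = -24640
-3422/40726 + (22 + 98)**2/y = -3422/40726 + (22 + 98)**2/(-24640) = -3422*1/40726 + 120**2*(-1/24640) = -1711/20363 + 14400*(-1/24640) = -1711/20363 - 45/77 = -149726/223993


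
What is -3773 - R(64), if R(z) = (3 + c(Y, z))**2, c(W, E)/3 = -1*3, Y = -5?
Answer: -3809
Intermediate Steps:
c(W, E) = -9 (c(W, E) = 3*(-1*3) = 3*(-3) = -9)
R(z) = 36 (R(z) = (3 - 9)**2 = (-6)**2 = 36)
-3773 - R(64) = -3773 - 1*36 = -3773 - 36 = -3809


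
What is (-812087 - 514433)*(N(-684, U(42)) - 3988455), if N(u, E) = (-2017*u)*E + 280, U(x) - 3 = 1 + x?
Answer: -78894396288760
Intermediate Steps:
U(x) = 4 + x (U(x) = 3 + (1 + x) = 4 + x)
N(u, E) = 280 - 2017*E*u (N(u, E) = -2017*E*u + 280 = 280 - 2017*E*u)
(-812087 - 514433)*(N(-684, U(42)) - 3988455) = (-812087 - 514433)*((280 - 2017*(4 + 42)*(-684)) - 3988455) = -1326520*((280 - 2017*46*(-684)) - 3988455) = -1326520*((280 + 63462888) - 3988455) = -1326520*(63463168 - 3988455) = -1326520*59474713 = -78894396288760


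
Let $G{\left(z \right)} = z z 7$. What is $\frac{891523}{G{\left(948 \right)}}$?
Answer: $\frac{891523}{6290928} \approx 0.14172$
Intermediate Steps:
$G{\left(z \right)} = 7 z^{2}$ ($G{\left(z \right)} = z^{2} \cdot 7 = 7 z^{2}$)
$\frac{891523}{G{\left(948 \right)}} = \frac{891523}{7 \cdot 948^{2}} = \frac{891523}{7 \cdot 898704} = \frac{891523}{6290928}$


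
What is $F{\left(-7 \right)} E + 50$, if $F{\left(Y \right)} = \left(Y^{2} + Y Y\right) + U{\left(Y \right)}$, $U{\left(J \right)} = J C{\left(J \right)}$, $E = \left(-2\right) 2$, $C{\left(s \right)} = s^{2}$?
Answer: $1030$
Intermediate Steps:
$E = -4$
$U{\left(J \right)} = J^{3}$ ($U{\left(J \right)} = J J^{2} = J^{3}$)
$F{\left(Y \right)} = Y^{3} + 2 Y^{2}$ ($F{\left(Y \right)} = \left(Y^{2} + Y Y\right) + Y^{3} = \left(Y^{2} + Y^{2}\right) + Y^{3} = 2 Y^{2} + Y^{3} = Y^{3} + 2 Y^{2}$)
$F{\left(-7 \right)} E + 50 = \left(-7\right)^{2} \left(2 - 7\right) \left(-4\right) + 50 = 49 \left(-5\right) \left(-4\right) + 50 = \left(-245\right) \left(-4\right) + 50 = 980 + 50 = 1030$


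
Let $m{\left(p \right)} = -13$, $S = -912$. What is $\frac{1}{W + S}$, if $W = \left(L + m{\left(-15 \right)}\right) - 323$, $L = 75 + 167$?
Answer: $- \frac{1}{1006} \approx -0.00099404$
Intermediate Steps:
$L = 242$
$W = -94$ ($W = \left(242 - 13\right) - 323 = 229 - 323 = -94$)
$\frac{1}{W + S} = \frac{1}{-94 - 912} = \frac{1}{-1006} = - \frac{1}{1006}$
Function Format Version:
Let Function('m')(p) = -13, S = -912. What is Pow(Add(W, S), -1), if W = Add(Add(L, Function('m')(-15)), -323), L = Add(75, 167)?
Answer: Rational(-1, 1006) ≈ -0.00099404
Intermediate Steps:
L = 242
W = -94 (W = Add(Add(242, -13), -323) = Add(229, -323) = -94)
Pow(Add(W, S), -1) = Pow(Add(-94, -912), -1) = Pow(-1006, -1) = Rational(-1, 1006)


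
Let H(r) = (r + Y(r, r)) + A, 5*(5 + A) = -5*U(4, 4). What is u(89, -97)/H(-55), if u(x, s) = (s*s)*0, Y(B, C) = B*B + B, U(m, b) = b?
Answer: 0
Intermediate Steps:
Y(B, C) = B + B² (Y(B, C) = B² + B = B + B²)
u(x, s) = 0 (u(x, s) = s²*0 = 0)
A = -9 (A = -5 + (-5*4)/5 = -5 + (⅕)*(-20) = -5 - 4 = -9)
H(r) = -9 + r + r*(1 + r) (H(r) = (r + r*(1 + r)) - 9 = -9 + r + r*(1 + r))
u(89, -97)/H(-55) = 0/(-9 - 55 - 55*(1 - 55)) = 0/(-9 - 55 - 55*(-54)) = 0/(-9 - 55 + 2970) = 0/2906 = 0*(1/2906) = 0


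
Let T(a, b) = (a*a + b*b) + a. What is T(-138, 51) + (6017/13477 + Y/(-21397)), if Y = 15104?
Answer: 6201842194224/288367369 ≈ 21507.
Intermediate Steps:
T(a, b) = a + a² + b² (T(a, b) = (a² + b²) + a = a + a² + b²)
T(-138, 51) + (6017/13477 + Y/(-21397)) = (-138 + (-138)² + 51²) + (6017/13477 + 15104/(-21397)) = (-138 + 19044 + 2601) + (6017*(1/13477) + 15104*(-1/21397)) = 21507 + (6017/13477 - 15104/21397) = 21507 - 74810859/288367369 = 6201842194224/288367369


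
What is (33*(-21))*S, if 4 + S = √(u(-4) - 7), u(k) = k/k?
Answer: 2772 - 693*I*√6 ≈ 2772.0 - 1697.5*I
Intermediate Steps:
u(k) = 1
S = -4 + I*√6 (S = -4 + √(1 - 7) = -4 + √(-6) = -4 + I*√6 ≈ -4.0 + 2.4495*I)
(33*(-21))*S = (33*(-21))*(-4 + I*√6) = -693*(-4 + I*√6) = 2772 - 693*I*√6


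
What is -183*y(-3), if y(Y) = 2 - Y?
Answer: -915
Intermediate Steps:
-183*y(-3) = -183*(2 - 1*(-3)) = -183*(2 + 3) = -183*5 = -915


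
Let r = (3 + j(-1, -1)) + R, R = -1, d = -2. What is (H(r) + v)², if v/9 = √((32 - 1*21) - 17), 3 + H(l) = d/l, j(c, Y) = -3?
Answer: (1 - 9*I*√6)² ≈ -485.0 - 44.091*I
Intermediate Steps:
r = -1 (r = (3 - 3) - 1 = 0 - 1 = -1)
H(l) = -3 - 2/l
v = 9*I*√6 (v = 9*√((32 - 1*21) - 17) = 9*√((32 - 21) - 17) = 9*√(11 - 17) = 9*√(-6) = 9*(I*√6) = 9*I*√6 ≈ 22.045*I)
(H(r) + v)² = ((-3 - 2/(-1)) + 9*I*√6)² = ((-3 - 2*(-1)) + 9*I*√6)² = ((-3 + 2) + 9*I*√6)² = (-1 + 9*I*√6)²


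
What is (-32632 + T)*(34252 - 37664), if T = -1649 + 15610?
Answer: 63705452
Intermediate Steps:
T = 13961
(-32632 + T)*(34252 - 37664) = (-32632 + 13961)*(34252 - 37664) = -18671*(-3412) = 63705452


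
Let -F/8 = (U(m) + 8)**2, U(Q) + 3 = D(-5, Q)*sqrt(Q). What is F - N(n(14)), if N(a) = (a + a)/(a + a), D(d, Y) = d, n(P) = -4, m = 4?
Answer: -201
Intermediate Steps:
U(Q) = -3 - 5*sqrt(Q)
N(a) = 1 (N(a) = (2*a)/((2*a)) = (2*a)*(1/(2*a)) = 1)
F = -200 (F = -8*((-3 - 5*sqrt(4)) + 8)**2 = -8*((-3 - 5*2) + 8)**2 = -8*((-3 - 10) + 8)**2 = -8*(-13 + 8)**2 = -8*(-5)**2 = -8*25 = -200)
F - N(n(14)) = -200 - 1*1 = -200 - 1 = -201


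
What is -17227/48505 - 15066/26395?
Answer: -237096599/256057895 ≈ -0.92595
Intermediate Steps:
-17227/48505 - 15066/26395 = -237096599/256057895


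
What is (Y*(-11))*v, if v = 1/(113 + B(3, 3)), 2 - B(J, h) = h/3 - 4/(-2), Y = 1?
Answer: -11/112 ≈ -0.098214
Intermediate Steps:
B(J, h) = -h/3 (B(J, h) = 2 - (h/3 - 4/(-2)) = 2 - (h*(⅓) - 4*(-½)) = 2 - (h/3 + 2) = 2 - (2 + h/3) = 2 + (-2 - h/3) = -h/3)
v = 1/112 (v = 1/(113 - ⅓*3) = 1/(113 - 1) = 1/112 ≈ 0.0089286)
(Y*(-11))*v = (1*(-11))*(1/112) = -11*1/112 = -11/112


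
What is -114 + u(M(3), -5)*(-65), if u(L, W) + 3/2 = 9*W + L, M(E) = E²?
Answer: 4647/2 ≈ 2323.5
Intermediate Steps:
u(L, W) = -3/2 + L + 9*W (u(L, W) = -3/2 + (9*W + L) = -3/2 + (L + 9*W) = -3/2 + L + 9*W)
-114 + u(M(3), -5)*(-65) = -114 + (-3/2 + 3² + 9*(-5))*(-65) = -114 + (-3/2 + 9 - 45)*(-65) = -114 - 75/2*(-65) = -114 + 4875/2 = 4647/2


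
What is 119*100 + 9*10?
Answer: 11990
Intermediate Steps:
119*100 + 9*10 = 11900 + 90 = 11990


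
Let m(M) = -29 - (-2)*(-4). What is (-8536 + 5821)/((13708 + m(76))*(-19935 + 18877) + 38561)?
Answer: 2715/14425357 ≈ 0.00018821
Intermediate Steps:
m(M) = -37 (m(M) = -29 - 1*8 = -29 - 8 = -37)
(-8536 + 5821)/((13708 + m(76))*(-19935 + 18877) + 38561) = (-8536 + 5821)/((13708 - 37)*(-19935 + 18877) + 38561) = -2715/(13671*(-1058) + 38561) = -2715/(-14463918 + 38561) = -2715/(-14425357) = -2715*(-1/14425357) = 2715/14425357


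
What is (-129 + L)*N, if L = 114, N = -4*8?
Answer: 480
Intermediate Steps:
N = -32
(-129 + L)*N = (-129 + 114)*(-32) = -15*(-32) = 480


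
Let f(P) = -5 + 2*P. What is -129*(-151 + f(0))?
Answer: 20124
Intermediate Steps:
-129*(-151 + f(0)) = -129*(-151 + (-5 + 2*0)) = -129*(-151 + (-5 + 0)) = -129*(-151 - 5) = -129*(-156) = 20124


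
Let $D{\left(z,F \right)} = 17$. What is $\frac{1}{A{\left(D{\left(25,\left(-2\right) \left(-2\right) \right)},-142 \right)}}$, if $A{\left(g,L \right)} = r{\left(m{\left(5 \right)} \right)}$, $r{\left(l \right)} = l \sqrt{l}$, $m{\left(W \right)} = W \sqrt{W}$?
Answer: $\frac{5^{\frac{3}{4}}}{125} \approx 0.02675$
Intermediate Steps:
$m{\left(W \right)} = W^{\frac{3}{2}}$
$r{\left(l \right)} = l^{\frac{3}{2}}$
$A{\left(g,L \right)} = 25 \sqrt[4]{5}$ ($A{\left(g,L \right)} = \left(5^{\frac{3}{2}}\right)^{\frac{3}{2}} = \left(5 \sqrt{5}\right)^{\frac{3}{2}} = 25 \sqrt[4]{5}$)
$\frac{1}{A{\left(D{\left(25,\left(-2\right) \left(-2\right) \right)},-142 \right)}} = \frac{1}{25 \sqrt[4]{5}} = \frac{5^{\frac{3}{4}}}{125}$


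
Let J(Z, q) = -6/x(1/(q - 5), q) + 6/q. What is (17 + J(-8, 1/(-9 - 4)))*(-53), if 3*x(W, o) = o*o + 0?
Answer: 164459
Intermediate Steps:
x(W, o) = o**2/3 (x(W, o) = (o*o + 0)/3 = (o**2 + 0)/3 = o**2/3)
J(Z, q) = -18/q**2 + 6/q (J(Z, q) = -6*3/q**2 + 6/q = -18/q**2 + 6/q)
(17 + J(-8, 1/(-9 - 4)))*(-53) = (17 + 6*(-3 + 1/(-9 - 4))/(1/(-9 - 4))**2)*(-53) = (17 + 6*(-3 + 1/(-13))/(1/(-13))**2)*(-53) = (17 + 6*(-3 - 1/13)/(-1/13)**2)*(-53) = (17 + 6*169*(-40/13))*(-53) = (17 - 3120)*(-53) = -3103*(-53) = 164459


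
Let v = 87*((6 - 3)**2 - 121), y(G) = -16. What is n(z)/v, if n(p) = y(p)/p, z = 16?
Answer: 1/9744 ≈ 0.00010263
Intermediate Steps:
v = -9744 (v = 87*(3**2 - 121) = 87*(9 - 121) = 87*(-112) = -9744)
n(p) = -16/p
n(z)/v = -16/16/(-9744) = -16*1/16*(-1/9744) = -1*(-1/9744) = 1/9744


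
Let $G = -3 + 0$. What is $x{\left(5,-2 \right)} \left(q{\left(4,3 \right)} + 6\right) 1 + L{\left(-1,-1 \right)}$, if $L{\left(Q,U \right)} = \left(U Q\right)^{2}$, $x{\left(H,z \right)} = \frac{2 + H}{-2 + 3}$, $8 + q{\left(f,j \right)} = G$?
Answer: $-34$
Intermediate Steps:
$G = -3$
$q{\left(f,j \right)} = -11$ ($q{\left(f,j \right)} = -8 - 3 = -11$)
$x{\left(H,z \right)} = 2 + H$ ($x{\left(H,z \right)} = \frac{2 + H}{1} = \left(2 + H\right) 1 = 2 + H$)
$L{\left(Q,U \right)} = Q^{2} U^{2}$ ($L{\left(Q,U \right)} = \left(Q U\right)^{2} = Q^{2} U^{2}$)
$x{\left(5,-2 \right)} \left(q{\left(4,3 \right)} + 6\right) 1 + L{\left(-1,-1 \right)} = \left(2 + 5\right) \left(-11 + 6\right) 1 + \left(-1\right)^{2} \left(-1\right)^{2} = 7 \left(\left(-5\right) 1\right) + 1 \cdot 1 = 7 \left(-5\right) + 1 = -35 + 1 = -34$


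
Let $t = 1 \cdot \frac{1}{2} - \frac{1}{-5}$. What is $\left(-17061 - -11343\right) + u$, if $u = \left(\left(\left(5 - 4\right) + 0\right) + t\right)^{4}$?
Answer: $- \frac{57096479}{10000} \approx -5709.6$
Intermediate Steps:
$t = \frac{7}{10}$ ($t = 1 \cdot \frac{1}{2} - - \frac{1}{5} = \frac{1}{2} + \frac{1}{5} = \frac{7}{10} \approx 0.7$)
$u = \frac{83521}{10000}$ ($u = \left(\left(\left(5 - 4\right) + 0\right) + \frac{7}{10}\right)^{4} = \left(\left(1 + 0\right) + \frac{7}{10}\right)^{4} = \left(1 + \frac{7}{10}\right)^{4} = \left(\frac{17}{10}\right)^{4} = \frac{83521}{10000} \approx 8.3521$)
$\left(-17061 - -11343\right) + u = \left(-17061 - -11343\right) + \frac{83521}{10000} = \left(-17061 + 11343\right) + \frac{83521}{10000} = -5718 + \frac{83521}{10000} = - \frac{57096479}{10000}$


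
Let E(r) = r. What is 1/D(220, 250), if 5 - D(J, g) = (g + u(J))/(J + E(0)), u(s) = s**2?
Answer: -22/4755 ≈ -0.0046267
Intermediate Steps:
D(J, g) = 5 - (g + J**2)/J (D(J, g) = 5 - (g + J**2)/(J + 0) = 5 - (g + J**2)/J)
1/D(220, 250) = 1/(5 - 1*220 - 1*250/220) = 1/(5 - 220 - 1*250*1/220) = 1/(5 - 220 - 25/22) = 1/(-4755/22) = -22/4755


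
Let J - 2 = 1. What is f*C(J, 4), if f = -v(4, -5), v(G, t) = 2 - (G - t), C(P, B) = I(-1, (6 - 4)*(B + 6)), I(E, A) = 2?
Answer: 14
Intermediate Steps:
J = 3 (J = 2 + 1 = 3)
C(P, B) = 2
v(G, t) = 2 + t - G (v(G, t) = 2 + (t - G) = 2 + t - G)
f = 7 (f = -(2 - 5 - 1*4) = -(2 - 5 - 4) = -1*(-7) = 7)
f*C(J, 4) = 7*2 = 14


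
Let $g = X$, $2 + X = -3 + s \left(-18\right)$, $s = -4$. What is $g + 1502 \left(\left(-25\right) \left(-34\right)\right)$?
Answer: $1276767$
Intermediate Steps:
$X = 67$ ($X = -2 - -69 = -2 + \left(-3 + 72\right) = -2 + 69 = 67$)
$g = 67$
$g + 1502 \left(\left(-25\right) \left(-34\right)\right) = 67 + 1502 \left(\left(-25\right) \left(-34\right)\right) = 67 + 1502 \cdot 850 = 67 + 1276700 = 1276767$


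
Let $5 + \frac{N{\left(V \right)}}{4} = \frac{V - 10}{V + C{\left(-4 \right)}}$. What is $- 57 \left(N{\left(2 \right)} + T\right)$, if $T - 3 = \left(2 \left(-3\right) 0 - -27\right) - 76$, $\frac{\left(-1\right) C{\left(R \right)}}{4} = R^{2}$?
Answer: $\frac{115710}{31} \approx 3732.6$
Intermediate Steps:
$C{\left(R \right)} = - 4 R^{2}$
$T = -46$ ($T = 3 - \left(49 - 2 \left(-3\right) 0\right) = 3 + \left(\left(\left(-6\right) 0 + 27\right) - 76\right) = 3 + \left(\left(0 + 27\right) - 76\right) = 3 + \left(27 - 76\right) = 3 - 49 = -46$)
$N{\left(V \right)} = -20 + \frac{4 \left(-10 + V\right)}{-64 + V}$ ($N{\left(V \right)} = -20 + 4 \frac{V - 10}{V - 4 \left(-4\right)^{2}} = -20 + 4 \frac{-10 + V}{V - 64} = -20 + 4 \frac{-10 + V}{-64 + V} = -20 + \frac{4 \left(-10 + V\right)}{-64 + V}$)
$- 57 \left(N{\left(2 \right)} + T\right) = - 57 \left(\frac{8 \left(155 - 4\right)}{-64 + 2} - 46\right) = - 57 \left(\frac{8 \left(155 - 4\right)}{-62} - 46\right) = - 57 \left(8 \left(- \frac{1}{62}\right) 151 - 46\right) = - 57 \left(- \frac{604}{31} - 46\right) = \left(-57\right) \left(- \frac{2030}{31}\right) = \frac{115710}{31}$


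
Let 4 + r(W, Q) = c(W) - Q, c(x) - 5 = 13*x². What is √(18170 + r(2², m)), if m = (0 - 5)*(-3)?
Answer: 2*√4591 ≈ 135.51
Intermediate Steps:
c(x) = 5 + 13*x²
m = 15 (m = -5*(-3) = 15)
r(W, Q) = 1 - Q + 13*W² (r(W, Q) = -4 + ((5 + 13*W²) - Q) = -4 + (5 - Q + 13*W²) = 1 - Q + 13*W²)
√(18170 + r(2², m)) = √(18170 + (1 - 1*15 + 13*(2²)²)) = √(18170 + (1 - 15 + 13*4²)) = √(18170 + (1 - 15 + 13*16)) = √(18170 + (1 - 15 + 208)) = √(18170 + 194) = √18364 = 2*√4591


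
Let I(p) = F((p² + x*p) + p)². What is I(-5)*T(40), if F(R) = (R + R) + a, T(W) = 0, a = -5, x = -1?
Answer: 0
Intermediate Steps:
F(R) = -5 + 2*R (F(R) = (R + R) - 5 = 2*R - 5 = -5 + 2*R)
I(p) = (-5 + 2*p²)² (I(p) = (-5 + 2*((p² - p) + p))² = (-5 + 2*p²)²)
I(-5)*T(40) = (-5 + 2*(-5)²)²*0 = (-5 + 2*25)²*0 = (-5 + 50)²*0 = 45²*0 = 2025*0 = 0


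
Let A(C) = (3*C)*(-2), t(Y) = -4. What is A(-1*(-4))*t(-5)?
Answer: 96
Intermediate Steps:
A(C) = -6*C
A(-1*(-4))*t(-5) = -(-6)*(-4)*(-4) = -6*4*(-4) = -24*(-4) = 96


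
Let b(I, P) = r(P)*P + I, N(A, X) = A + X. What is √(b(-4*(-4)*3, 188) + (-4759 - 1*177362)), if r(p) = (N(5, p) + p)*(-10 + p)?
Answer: √12567711 ≈ 3545.1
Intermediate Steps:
r(p) = (-10 + p)*(5 + 2*p) (r(p) = ((5 + p) + p)*(-10 + p) = (5 + 2*p)*(-10 + p) = (-10 + p)*(5 + 2*p))
b(I, P) = I + P*(-50 - 15*P + 2*P²) (b(I, P) = (-50 - 15*P + 2*P²)*P + I = P*(-50 - 15*P + 2*P²) + I = I + P*(-50 - 15*P + 2*P²))
√(b(-4*(-4)*3, 188) + (-4759 - 1*177362)) = √((-4*(-4)*3 - 50*188 - 15*188² + 2*188³) + (-4759 - 1*177362)) = √((16*3 - 9400 - 15*35344 + 2*6644672) + (-4759 - 177362)) = √((48 - 9400 - 530160 + 13289344) - 182121) = √(12749832 - 182121) = √12567711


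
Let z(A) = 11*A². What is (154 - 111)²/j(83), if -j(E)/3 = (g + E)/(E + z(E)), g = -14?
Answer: -140268838/207 ≈ -6.7763e+5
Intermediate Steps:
j(E) = -3*(-14 + E)/(E + 11*E²)
(154 - 111)²/j(83) = (154 - 111)²/((3*(14 - 1*83)/(83*(1 + 11*83)))) = 43²/((3*(1/83)*(14 - 83)/(1 + 913))) = 1849/((3*(1/83)*(-69)/914)) = 1849/((3*(1/83)*(1/914)*(-69))) = 1849/(-207/75862) = 1849*(-75862/207) = -140268838/207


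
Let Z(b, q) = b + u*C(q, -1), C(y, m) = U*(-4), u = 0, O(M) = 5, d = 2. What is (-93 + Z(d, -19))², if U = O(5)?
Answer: 8281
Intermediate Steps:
U = 5
C(y, m) = -20 (C(y, m) = 5*(-4) = -20)
Z(b, q) = b (Z(b, q) = b + 0*(-20) = b + 0 = b)
(-93 + Z(d, -19))² = (-93 + 2)² = (-91)² = 8281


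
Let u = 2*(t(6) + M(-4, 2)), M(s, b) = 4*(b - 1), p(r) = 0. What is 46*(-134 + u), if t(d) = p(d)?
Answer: -5796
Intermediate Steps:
t(d) = 0
M(s, b) = -4 + 4*b (M(s, b) = 4*(-1 + b) = -4 + 4*b)
u = 8 (u = 2*(0 + (-4 + 4*2)) = 2*(0 + (-4 + 8)) = 2*(0 + 4) = 2*4 = 8)
46*(-134 + u) = 46*(-134 + 8) = 46*(-126) = -5796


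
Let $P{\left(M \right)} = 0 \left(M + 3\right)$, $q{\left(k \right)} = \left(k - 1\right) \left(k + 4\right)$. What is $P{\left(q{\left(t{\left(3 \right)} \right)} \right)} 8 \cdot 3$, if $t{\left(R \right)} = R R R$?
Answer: $0$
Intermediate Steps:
$t{\left(R \right)} = R^{3}$ ($t{\left(R \right)} = R^{2} R = R^{3}$)
$q{\left(k \right)} = \left(-1 + k\right) \left(4 + k\right)$
$P{\left(M \right)} = 0$ ($P{\left(M \right)} = 0 \left(3 + M\right) = 0$)
$P{\left(q{\left(t{\left(3 \right)} \right)} \right)} 8 \cdot 3 = 0 \cdot 8 \cdot 3 = 0 \cdot 3 = 0$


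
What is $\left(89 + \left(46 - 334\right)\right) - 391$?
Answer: $-590$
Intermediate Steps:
$\left(89 + \left(46 - 334\right)\right) - 391 = \left(89 - 288\right) - 391 = -199 - 391 = -590$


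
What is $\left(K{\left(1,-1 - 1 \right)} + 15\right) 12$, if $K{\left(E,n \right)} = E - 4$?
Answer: $144$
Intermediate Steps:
$K{\left(E,n \right)} = -4 + E$ ($K{\left(E,n \right)} = E - 4 = -4 + E$)
$\left(K{\left(1,-1 - 1 \right)} + 15\right) 12 = \left(\left(-4 + 1\right) + 15\right) 12 = \left(-3 + 15\right) 12 = 12 \cdot 12 = 144$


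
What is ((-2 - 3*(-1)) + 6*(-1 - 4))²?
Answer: 841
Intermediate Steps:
((-2 - 3*(-1)) + 6*(-1 - 4))² = ((-2 + 3) + 6*(-5))² = (1 - 30)² = (-29)² = 841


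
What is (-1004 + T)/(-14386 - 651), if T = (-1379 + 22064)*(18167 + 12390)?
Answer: -632070541/15037 ≈ -42034.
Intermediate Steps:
T = 632071545 (T = 20685*30557 = 632071545)
(-1004 + T)/(-14386 - 651) = (-1004 + 632071545)/(-14386 - 651) = 632070541/(-15037) = 632070541*(-1/15037) = -632070541/15037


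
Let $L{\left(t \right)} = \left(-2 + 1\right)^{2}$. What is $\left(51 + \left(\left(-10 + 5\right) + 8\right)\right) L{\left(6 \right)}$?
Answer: $54$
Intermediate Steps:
$L{\left(t \right)} = 1$ ($L{\left(t \right)} = \left(-1\right)^{2} = 1$)
$\left(51 + \left(\left(-10 + 5\right) + 8\right)\right) L{\left(6 \right)} = \left(51 + \left(\left(-10 + 5\right) + 8\right)\right) 1 = \left(51 + \left(-5 + 8\right)\right) 1 = \left(51 + 3\right) 1 = 54 \cdot 1 = 54$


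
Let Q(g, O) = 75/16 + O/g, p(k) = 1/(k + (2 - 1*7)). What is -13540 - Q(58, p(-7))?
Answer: -18854203/1392 ≈ -13545.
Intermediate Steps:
p(k) = 1/(-5 + k) (p(k) = 1/(k + (2 - 7)) = 1/(k - 5) = 1/(-5 + k))
Q(g, O) = 75/16 + O/g (Q(g, O) = 75*(1/16) + O/g = 75/16 + O/g)
-13540 - Q(58, p(-7)) = -13540 - (75/16 + 1/(-5 - 7*58)) = -13540 - (75/16 + (1/58)/(-12)) = -13540 - (75/16 - 1/12*1/58) = -13540 - (75/16 - 1/696) = -13540 - 1*6523/1392 = -13540 - 6523/1392 = -18854203/1392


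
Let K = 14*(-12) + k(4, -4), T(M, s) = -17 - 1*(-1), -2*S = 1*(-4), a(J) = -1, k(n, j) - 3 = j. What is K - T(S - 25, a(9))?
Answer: -153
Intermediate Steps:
k(n, j) = 3 + j
S = 2 (S = -(-4)/2 = -½*(-4) = 2)
T(M, s) = -16 (T(M, s) = -17 + 1 = -16)
K = -169 (K = 14*(-12) + (3 - 4) = -168 - 1 = -169)
K - T(S - 25, a(9)) = -169 - 1*(-16) = -169 + 16 = -153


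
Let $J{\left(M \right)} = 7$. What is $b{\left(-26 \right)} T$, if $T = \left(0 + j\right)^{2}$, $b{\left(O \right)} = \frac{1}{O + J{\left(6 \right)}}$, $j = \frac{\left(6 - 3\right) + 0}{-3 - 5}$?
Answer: $- \frac{9}{1216} \approx -0.0074013$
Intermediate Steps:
$j = - \frac{3}{8}$ ($j = \frac{3 + 0}{-8} = 3 \left(- \frac{1}{8}\right) = - \frac{3}{8} \approx -0.375$)
$b{\left(O \right)} = \frac{1}{7 + O}$ ($b{\left(O \right)} = \frac{1}{O + 7} = \frac{1}{7 + O}$)
$T = \frac{9}{64}$ ($T = \left(0 - \frac{3}{8}\right)^{2} = \left(- \frac{3}{8}\right)^{2} = \frac{9}{64} \approx 0.14063$)
$b{\left(-26 \right)} T = \frac{1}{7 - 26} \cdot \frac{9}{64} = \frac{1}{-19} \cdot \frac{9}{64} = \left(- \frac{1}{19}\right) \frac{9}{64} = - \frac{9}{1216}$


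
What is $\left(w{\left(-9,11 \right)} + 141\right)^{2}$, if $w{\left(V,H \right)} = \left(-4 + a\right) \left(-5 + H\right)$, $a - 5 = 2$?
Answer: $25281$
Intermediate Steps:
$a = 7$ ($a = 5 + 2 = 7$)
$w{\left(V,H \right)} = -15 + 3 H$ ($w{\left(V,H \right)} = \left(-4 + 7\right) \left(-5 + H\right) = 3 \left(-5 + H\right) = -15 + 3 H$)
$\left(w{\left(-9,11 \right)} + 141\right)^{2} = \left(\left(-15 + 3 \cdot 11\right) + 141\right)^{2} = \left(\left(-15 + 33\right) + 141\right)^{2} = \left(18 + 141\right)^{2} = 159^{2} = 25281$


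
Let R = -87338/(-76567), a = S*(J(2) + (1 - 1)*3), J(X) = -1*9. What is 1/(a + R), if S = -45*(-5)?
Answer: -76567/154960837 ≈ -0.00049411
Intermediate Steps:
S = 225
J(X) = -9
a = -2025 (a = 225*(-9 + (1 - 1)*3) = 225*(-9 + 0*3) = 225*(-9 + 0) = 225*(-9) = -2025)
R = 87338/76567 (R = -87338*(-1/76567) = 87338/76567 ≈ 1.1407)
1/(a + R) = 1/(-2025 + 87338/76567) = 1/(-154960837/76567) = -76567/154960837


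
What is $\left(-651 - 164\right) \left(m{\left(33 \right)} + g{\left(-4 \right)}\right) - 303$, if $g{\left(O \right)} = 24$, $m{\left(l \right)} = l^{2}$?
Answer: $-907398$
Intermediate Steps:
$\left(-651 - 164\right) \left(m{\left(33 \right)} + g{\left(-4 \right)}\right) - 303 = \left(-651 - 164\right) \left(33^{2} + 24\right) - 303 = - 815 \left(1089 + 24\right) - 303 = \left(-815\right) 1113 - 303 = -907095 - 303 = -907398$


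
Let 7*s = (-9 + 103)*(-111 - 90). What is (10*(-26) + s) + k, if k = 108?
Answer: -19958/7 ≈ -2851.1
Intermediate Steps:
s = -18894/7 (s = ((-9 + 103)*(-111 - 90))/7 = (94*(-201))/7 = (⅐)*(-18894) = -18894/7 ≈ -2699.1)
(10*(-26) + s) + k = (10*(-26) - 18894/7) + 108 = (-260 - 18894/7) + 108 = -20714/7 + 108 = -19958/7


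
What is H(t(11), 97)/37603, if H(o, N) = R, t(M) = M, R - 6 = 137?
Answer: 143/37603 ≈ 0.0038029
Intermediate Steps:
R = 143 (R = 6 + 137 = 143)
H(o, N) = 143
H(t(11), 97)/37603 = 143/37603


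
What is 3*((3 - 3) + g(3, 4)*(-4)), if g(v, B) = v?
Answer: -36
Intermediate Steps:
3*((3 - 3) + g(3, 4)*(-4)) = 3*((3 - 3) + 3*(-4)) = 3*(0 - 12) = 3*(-12) = -36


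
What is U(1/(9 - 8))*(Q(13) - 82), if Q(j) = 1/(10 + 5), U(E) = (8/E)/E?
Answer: -9832/15 ≈ -655.47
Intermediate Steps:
U(E) = 8/E²
Q(j) = 1/15
U(1/(9 - 8))*(Q(13) - 82) = (8/(1/(9 - 8))²)*(1/15 - 82) = (8/(1/1)²)*(-1229/15) = (8/1²)*(-1229/15) = (8*1)*(-1229/15) = 8*(-1229/15) = -9832/15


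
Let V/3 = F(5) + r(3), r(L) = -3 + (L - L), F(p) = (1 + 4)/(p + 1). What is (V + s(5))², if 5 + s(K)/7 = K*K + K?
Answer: 113569/4 ≈ 28392.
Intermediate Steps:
F(p) = 5/(1 + p)
s(K) = -35 + 7*K + 7*K² (s(K) = -35 + 7*(K*K + K) = -35 + 7*(K² + K) = -35 + 7*(K + K²) = -35 + (7*K + 7*K²) = -35 + 7*K + 7*K²)
r(L) = -3 (r(L) = -3 + 0 = -3)
V = -13/2 (V = 3*(5/(1 + 5) - 3) = 3*(5/6 - 3) = 3*(5*(⅙) - 3) = 3*(⅚ - 3) = 3*(-13/6) = -13/2 ≈ -6.5000)
(V + s(5))² = (-13/2 + (-35 + 7*5 + 7*5²))² = (-13/2 + (-35 + 35 + 7*25))² = (-13/2 + (-35 + 35 + 175))² = (-13/2 + 175)² = (337/2)² = 113569/4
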